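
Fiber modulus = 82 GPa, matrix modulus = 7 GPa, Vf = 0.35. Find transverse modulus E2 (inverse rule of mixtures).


1/E2 = Vf/Ef + (1-Vf)/Em = 0.35/82 + 0.65/7
E2 = 10.3 GPa

10.3 GPa


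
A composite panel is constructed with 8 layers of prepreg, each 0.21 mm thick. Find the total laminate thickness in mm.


h = n * t_ply = 8 * 0.21 = 1.68 mm

1.68 mm


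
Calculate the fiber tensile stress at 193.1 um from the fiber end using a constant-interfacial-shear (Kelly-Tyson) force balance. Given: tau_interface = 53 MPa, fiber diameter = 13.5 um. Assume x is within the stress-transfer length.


Force balance: sigma_f * (pi*d^2/4) = tau * (pi*d) * x  ->  sigma_f = 4 * tau * x / d
sigma_f = 4 * 53 * 193.1 / 13.5 = 3032.4 MPa

3032.4 MPa


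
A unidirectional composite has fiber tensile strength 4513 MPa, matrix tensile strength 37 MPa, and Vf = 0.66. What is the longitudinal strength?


sigma_1 = sigma_f*Vf + sigma_m*(1-Vf) = 4513*0.66 + 37*0.34 = 2991.2 MPa

2991.2 MPa


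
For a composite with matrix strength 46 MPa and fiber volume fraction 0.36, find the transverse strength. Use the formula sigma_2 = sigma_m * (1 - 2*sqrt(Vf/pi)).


factor = 1 - 2*sqrt(0.36/pi) = 0.323
sigma_2 = 46 * 0.323 = 14.86 MPa

14.86 MPa


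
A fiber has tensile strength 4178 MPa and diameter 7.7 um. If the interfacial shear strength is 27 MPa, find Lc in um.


Lc = sigma_f * d / (2 * tau_i) = 4178 * 7.7 / (2 * 27) = 595.8 um

595.8 um


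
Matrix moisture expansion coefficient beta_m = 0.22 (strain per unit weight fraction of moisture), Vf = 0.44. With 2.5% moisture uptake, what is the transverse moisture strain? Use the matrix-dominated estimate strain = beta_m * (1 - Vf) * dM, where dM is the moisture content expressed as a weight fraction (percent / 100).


dM = 2.5/100 = 0.025
strain = beta_m * (1-Vf) * dM = 0.22 * 0.56 * 0.025 = 0.00308

0.00308


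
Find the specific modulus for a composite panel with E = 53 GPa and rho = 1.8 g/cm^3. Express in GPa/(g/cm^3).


Specific stiffness = E/rho = 53/1.8 = 29.4 GPa/(g/cm^3)

29.4 GPa/(g/cm^3)


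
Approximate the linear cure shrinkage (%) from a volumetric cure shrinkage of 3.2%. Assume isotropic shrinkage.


Linear shrinkage ≈ vol_shrink/3 = 3.2/3 = 1.067%

1.067%


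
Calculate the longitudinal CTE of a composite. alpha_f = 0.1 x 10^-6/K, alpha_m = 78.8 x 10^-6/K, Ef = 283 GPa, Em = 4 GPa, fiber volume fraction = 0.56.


E1 = Ef*Vf + Em*(1-Vf) = 160.24
alpha_1 = (alpha_f*Ef*Vf + alpha_m*Em*(1-Vf))/E1 = 0.96 x 10^-6/K

0.96 x 10^-6/K


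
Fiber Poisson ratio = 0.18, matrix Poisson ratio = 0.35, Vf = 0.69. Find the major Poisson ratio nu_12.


nu_12 = nu_f*Vf + nu_m*(1-Vf) = 0.18*0.69 + 0.35*0.31 = 0.2327

0.2327


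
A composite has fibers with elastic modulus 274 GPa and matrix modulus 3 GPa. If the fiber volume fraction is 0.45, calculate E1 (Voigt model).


E1 = Ef*Vf + Em*(1-Vf) = 274*0.45 + 3*0.55 = 124.95 GPa

124.95 GPa


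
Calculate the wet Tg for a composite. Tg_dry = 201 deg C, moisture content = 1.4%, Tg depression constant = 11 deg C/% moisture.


Tg_wet = Tg_dry - k*moisture = 201 - 11*1.4 = 185.6 deg C

185.6 deg C


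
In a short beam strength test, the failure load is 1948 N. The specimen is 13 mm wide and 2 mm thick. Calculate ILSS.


ILSS = 3F/(4bh) = 3*1948/(4*13*2) = 56.19 MPa

56.19 MPa


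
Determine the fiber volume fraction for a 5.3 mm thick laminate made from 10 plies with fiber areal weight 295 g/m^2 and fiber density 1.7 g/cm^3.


Vf = n * FAW / (rho_f * h * 1000) = 10 * 295 / (1.7 * 5.3 * 1000) = 0.3274

0.3274


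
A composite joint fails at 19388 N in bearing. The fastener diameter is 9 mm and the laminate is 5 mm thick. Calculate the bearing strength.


sigma_br = F/(d*h) = 19388/(9*5) = 430.8 MPa

430.8 MPa


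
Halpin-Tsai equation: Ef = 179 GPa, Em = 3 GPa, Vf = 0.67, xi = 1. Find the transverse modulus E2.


eta = (Ef/Em - 1)/(Ef/Em + xi) = (59.6667 - 1)/(59.6667 + 1) = 0.967
E2 = Em*(1+xi*eta*Vf)/(1-eta*Vf) = 14.04 GPa

14.04 GPa


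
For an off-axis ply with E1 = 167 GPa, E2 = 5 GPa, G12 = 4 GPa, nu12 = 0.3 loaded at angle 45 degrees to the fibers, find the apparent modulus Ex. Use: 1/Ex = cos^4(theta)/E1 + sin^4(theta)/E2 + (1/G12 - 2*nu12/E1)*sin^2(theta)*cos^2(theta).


cos^4(45) = 0.25, sin^4(45) = 0.25, sin^2(45)*cos^2(45) = 0.25
1/G12 - 2*nu12/E1 = 1/4 - 2*0.3/167 = 0.246407 GPa^-1
1/Ex = 0.25/167 + 0.25/5 + 0.246407*0.25 = 0.1130988 GPa^-1
Ex = 8.84 GPa

8.84 GPa


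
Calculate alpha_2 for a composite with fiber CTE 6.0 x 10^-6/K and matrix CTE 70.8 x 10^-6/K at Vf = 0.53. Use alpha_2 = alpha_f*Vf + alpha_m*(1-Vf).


alpha_2 = alpha_f*Vf + alpha_m*(1-Vf) = 6.0*0.53 + 70.8*0.47 = 36.5 x 10^-6/K

36.5 x 10^-6/K


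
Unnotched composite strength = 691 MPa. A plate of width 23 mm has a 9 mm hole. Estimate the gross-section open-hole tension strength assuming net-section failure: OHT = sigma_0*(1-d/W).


OHT = sigma_0*(1-d/W) = 691*(1-9/23) = 420.6 MPa

420.6 MPa


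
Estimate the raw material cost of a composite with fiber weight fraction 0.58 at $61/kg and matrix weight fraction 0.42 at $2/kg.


Cost = cost_f*Wf + cost_m*Wm = 61*0.58 + 2*0.42 = $36.22/kg

$36.22/kg


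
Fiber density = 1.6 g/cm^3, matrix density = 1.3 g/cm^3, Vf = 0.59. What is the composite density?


rho_c = rho_f*Vf + rho_m*(1-Vf) = 1.6*0.59 + 1.3*0.41 = 1.477 g/cm^3

1.477 g/cm^3


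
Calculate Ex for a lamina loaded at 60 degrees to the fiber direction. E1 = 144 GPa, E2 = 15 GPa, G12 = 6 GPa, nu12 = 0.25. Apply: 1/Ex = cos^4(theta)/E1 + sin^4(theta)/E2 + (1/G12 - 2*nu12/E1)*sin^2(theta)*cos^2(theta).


cos^4(60) = 0.0625, sin^4(60) = 0.5625, sin^2(60)*cos^2(60) = 0.1875
1/G12 - 2*nu12/E1 = 1/6 - 2*0.25/144 = 0.163194 GPa^-1
1/Ex = 0.0625/144 + 0.5625/15 + 0.163194*0.1875 = 0.068533 GPa^-1
Ex = 14.59 GPa

14.59 GPa


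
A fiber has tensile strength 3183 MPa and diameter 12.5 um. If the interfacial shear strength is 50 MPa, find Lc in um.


Lc = sigma_f * d / (2 * tau_i) = 3183 * 12.5 / (2 * 50) = 397.9 um

397.9 um


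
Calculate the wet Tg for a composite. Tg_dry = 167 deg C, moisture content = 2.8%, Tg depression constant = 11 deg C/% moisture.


Tg_wet = Tg_dry - k*moisture = 167 - 11*2.8 = 136.2 deg C

136.2 deg C


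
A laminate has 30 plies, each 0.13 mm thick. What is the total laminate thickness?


h = n * t_ply = 30 * 0.13 = 3.9 mm

3.9 mm


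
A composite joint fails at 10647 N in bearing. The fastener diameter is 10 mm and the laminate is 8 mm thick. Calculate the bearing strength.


sigma_br = F/(d*h) = 10647/(10*8) = 133.1 MPa

133.1 MPa


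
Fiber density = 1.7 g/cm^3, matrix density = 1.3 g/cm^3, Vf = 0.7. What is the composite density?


rho_c = rho_f*Vf + rho_m*(1-Vf) = 1.7*0.7 + 1.3*0.3 = 1.58 g/cm^3

1.58 g/cm^3


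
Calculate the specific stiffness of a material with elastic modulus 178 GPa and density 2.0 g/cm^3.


Specific stiffness = E/rho = 178/2.0 = 89.0 GPa/(g/cm^3)

89.0 GPa/(g/cm^3)


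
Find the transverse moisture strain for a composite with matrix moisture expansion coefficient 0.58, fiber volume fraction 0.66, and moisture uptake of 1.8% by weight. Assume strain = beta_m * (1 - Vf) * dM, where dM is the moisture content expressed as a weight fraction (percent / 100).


dM = 1.8/100 = 0.018
strain = beta_m * (1-Vf) * dM = 0.58 * 0.34 * 0.018 = 0.0035496

0.0035496


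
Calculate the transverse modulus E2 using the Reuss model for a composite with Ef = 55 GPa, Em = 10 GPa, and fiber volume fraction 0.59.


1/E2 = Vf/Ef + (1-Vf)/Em = 0.59/55 + 0.41/10
E2 = 19.33 GPa

19.33 GPa


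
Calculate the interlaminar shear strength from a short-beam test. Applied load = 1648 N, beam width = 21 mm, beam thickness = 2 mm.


ILSS = 3F/(4bh) = 3*1648/(4*21*2) = 29.43 MPa

29.43 MPa


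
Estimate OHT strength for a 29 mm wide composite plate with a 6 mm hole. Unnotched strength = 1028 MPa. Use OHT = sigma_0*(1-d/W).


OHT = sigma_0*(1-d/W) = 1028*(1-6/29) = 815.3 MPa

815.3 MPa


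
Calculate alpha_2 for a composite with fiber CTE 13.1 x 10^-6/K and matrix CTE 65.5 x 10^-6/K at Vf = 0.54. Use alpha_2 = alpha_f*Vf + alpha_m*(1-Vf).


alpha_2 = alpha_f*Vf + alpha_m*(1-Vf) = 13.1*0.54 + 65.5*0.46 = 37.2 x 10^-6/K

37.2 x 10^-6/K


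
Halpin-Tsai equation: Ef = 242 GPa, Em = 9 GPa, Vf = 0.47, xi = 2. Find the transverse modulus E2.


eta = (Ef/Em - 1)/(Ef/Em + xi) = (26.8889 - 1)/(26.8889 + 2) = 0.8962
E2 = Em*(1+xi*eta*Vf)/(1-eta*Vf) = 28.65 GPa

28.65 GPa


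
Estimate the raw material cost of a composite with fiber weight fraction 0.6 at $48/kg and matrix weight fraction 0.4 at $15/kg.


Cost = cost_f*Wf + cost_m*Wm = 48*0.6 + 15*0.4 = $34.8/kg

$34.8/kg


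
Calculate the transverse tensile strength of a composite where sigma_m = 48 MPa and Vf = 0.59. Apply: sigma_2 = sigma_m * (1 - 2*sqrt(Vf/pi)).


factor = 1 - 2*sqrt(0.59/pi) = 0.1333
sigma_2 = 48 * 0.1333 = 6.4 MPa

6.4 MPa


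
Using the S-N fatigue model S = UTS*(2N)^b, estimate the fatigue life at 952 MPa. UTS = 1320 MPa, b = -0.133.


N = 0.5 * (S/UTS)^(1/b) = 0.5 * (952/1320)^(1/-0.133) = 5.8367 cycles

5.8367 cycles


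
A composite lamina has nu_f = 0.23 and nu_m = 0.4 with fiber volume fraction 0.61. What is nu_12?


nu_12 = nu_f*Vf + nu_m*(1-Vf) = 0.23*0.61 + 0.4*0.39 = 0.2963

0.2963


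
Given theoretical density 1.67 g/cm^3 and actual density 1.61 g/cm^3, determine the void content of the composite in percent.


Void% = (rho_theo - rho_actual)/rho_theo * 100 = (1.67 - 1.61)/1.67 * 100 = 3.59%

3.59%


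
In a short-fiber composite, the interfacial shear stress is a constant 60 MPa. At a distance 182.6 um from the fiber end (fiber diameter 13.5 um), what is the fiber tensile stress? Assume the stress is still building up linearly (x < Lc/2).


Force balance: sigma_f * (pi*d^2/4) = tau * (pi*d) * x  ->  sigma_f = 4 * tau * x / d
sigma_f = 4 * 60 * 182.6 / 13.5 = 3246.2 MPa

3246.2 MPa


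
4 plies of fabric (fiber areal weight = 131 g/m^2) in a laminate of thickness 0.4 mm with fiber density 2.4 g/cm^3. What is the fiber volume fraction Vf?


Vf = n * FAW / (rho_f * h * 1000) = 4 * 131 / (2.4 * 0.4 * 1000) = 0.5458

0.5458


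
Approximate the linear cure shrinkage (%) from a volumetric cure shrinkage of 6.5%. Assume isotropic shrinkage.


Linear shrinkage ≈ vol_shrink/3 = 6.5/3 = 2.167%

2.167%


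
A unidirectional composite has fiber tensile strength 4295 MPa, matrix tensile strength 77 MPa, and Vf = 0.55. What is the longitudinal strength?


sigma_1 = sigma_f*Vf + sigma_m*(1-Vf) = 4295*0.55 + 77*0.45 = 2396.9 MPa

2396.9 MPa


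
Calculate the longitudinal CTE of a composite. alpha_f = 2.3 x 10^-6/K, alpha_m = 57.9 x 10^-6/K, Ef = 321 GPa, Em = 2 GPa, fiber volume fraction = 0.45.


E1 = Ef*Vf + Em*(1-Vf) = 145.55
alpha_1 = (alpha_f*Ef*Vf + alpha_m*Em*(1-Vf))/E1 = 2.72 x 10^-6/K

2.72 x 10^-6/K


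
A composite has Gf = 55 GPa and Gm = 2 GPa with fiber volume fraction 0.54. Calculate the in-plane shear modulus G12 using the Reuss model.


1/G12 = Vf/Gf + (1-Vf)/Gm = 0.54/55 + 0.46/2
G12 = 4.17 GPa

4.17 GPa


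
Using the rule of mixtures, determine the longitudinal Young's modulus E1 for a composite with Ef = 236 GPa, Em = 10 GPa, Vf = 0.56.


E1 = Ef*Vf + Em*(1-Vf) = 236*0.56 + 10*0.44 = 136.56 GPa

136.56 GPa


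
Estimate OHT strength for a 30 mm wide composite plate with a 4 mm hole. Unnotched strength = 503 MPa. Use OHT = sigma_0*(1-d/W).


OHT = sigma_0*(1-d/W) = 503*(1-4/30) = 435.9 MPa

435.9 MPa


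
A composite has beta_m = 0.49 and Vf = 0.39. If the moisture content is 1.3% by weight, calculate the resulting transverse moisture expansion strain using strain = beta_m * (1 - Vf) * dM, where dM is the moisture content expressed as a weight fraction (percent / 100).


dM = 1.3/100 = 0.013
strain = beta_m * (1-Vf) * dM = 0.49 * 0.61 * 0.013 = 0.0038857

0.0038857


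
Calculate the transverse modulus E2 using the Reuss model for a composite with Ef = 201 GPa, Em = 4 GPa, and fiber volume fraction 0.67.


1/E2 = Vf/Ef + (1-Vf)/Em = 0.67/201 + 0.33/4
E2 = 11.65 GPa

11.65 GPa


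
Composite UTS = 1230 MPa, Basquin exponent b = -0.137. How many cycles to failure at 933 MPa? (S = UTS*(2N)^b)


N = 0.5 * (S/UTS)^(1/b) = 0.5 * (933/1230)^(1/-0.137) = 3.7588 cycles

3.7588 cycles


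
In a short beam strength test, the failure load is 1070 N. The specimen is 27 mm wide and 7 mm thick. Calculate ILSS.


ILSS = 3F/(4bh) = 3*1070/(4*27*7) = 4.25 MPa

4.25 MPa


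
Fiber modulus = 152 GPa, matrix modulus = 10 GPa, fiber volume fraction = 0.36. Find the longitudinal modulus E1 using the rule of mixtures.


E1 = Ef*Vf + Em*(1-Vf) = 152*0.36 + 10*0.64 = 61.12 GPa

61.12 GPa


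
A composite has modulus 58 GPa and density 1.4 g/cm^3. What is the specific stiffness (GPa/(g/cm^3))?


Specific stiffness = E/rho = 58/1.4 = 41.4 GPa/(g/cm^3)

41.4 GPa/(g/cm^3)


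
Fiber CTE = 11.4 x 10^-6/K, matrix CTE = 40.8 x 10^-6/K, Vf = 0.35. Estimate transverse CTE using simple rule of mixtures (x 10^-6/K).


alpha_2 = alpha_f*Vf + alpha_m*(1-Vf) = 11.4*0.35 + 40.8*0.65 = 30.5 x 10^-6/K

30.5 x 10^-6/K


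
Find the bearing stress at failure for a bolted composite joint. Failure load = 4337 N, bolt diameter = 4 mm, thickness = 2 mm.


sigma_br = F/(d*h) = 4337/(4*2) = 542.1 MPa

542.1 MPa


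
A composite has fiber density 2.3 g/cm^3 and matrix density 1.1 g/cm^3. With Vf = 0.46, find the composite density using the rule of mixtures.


rho_c = rho_f*Vf + rho_m*(1-Vf) = 2.3*0.46 + 1.1*0.54 = 1.652 g/cm^3

1.652 g/cm^3


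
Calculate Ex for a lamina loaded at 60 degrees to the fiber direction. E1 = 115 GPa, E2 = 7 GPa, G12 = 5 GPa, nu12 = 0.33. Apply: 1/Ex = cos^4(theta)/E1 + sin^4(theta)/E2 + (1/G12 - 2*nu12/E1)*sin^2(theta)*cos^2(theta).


cos^4(60) = 0.0625, sin^4(60) = 0.5625, sin^2(60)*cos^2(60) = 0.1875
1/G12 - 2*nu12/E1 = 1/5 - 2*0.33/115 = 0.194261 GPa^-1
1/Ex = 0.0625/115 + 0.5625/7 + 0.194261*0.1875 = 0.1173245 GPa^-1
Ex = 8.52 GPa

8.52 GPa


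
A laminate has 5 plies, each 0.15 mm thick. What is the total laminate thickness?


h = n * t_ply = 5 * 0.15 = 0.75 mm

0.75 mm


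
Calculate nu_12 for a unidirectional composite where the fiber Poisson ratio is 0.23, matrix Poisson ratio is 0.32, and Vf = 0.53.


nu_12 = nu_f*Vf + nu_m*(1-Vf) = 0.23*0.53 + 0.32*0.47 = 0.2723

0.2723


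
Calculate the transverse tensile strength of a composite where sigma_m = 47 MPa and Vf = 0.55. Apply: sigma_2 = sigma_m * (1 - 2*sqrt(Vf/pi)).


factor = 1 - 2*sqrt(0.55/pi) = 0.1632
sigma_2 = 47 * 0.1632 = 7.67 MPa

7.67 MPa


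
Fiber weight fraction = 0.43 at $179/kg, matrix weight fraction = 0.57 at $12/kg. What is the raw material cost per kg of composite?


Cost = cost_f*Wf + cost_m*Wm = 179*0.43 + 12*0.57 = $83.81/kg

$83.81/kg


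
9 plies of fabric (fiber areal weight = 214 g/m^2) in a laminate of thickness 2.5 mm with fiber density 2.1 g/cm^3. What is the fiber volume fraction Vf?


Vf = n * FAW / (rho_f * h * 1000) = 9 * 214 / (2.1 * 2.5 * 1000) = 0.3669

0.3669


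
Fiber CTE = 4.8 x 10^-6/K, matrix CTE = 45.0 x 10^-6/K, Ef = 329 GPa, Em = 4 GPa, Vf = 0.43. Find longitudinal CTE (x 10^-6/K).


E1 = Ef*Vf + Em*(1-Vf) = 143.75
alpha_1 = (alpha_f*Ef*Vf + alpha_m*Em*(1-Vf))/E1 = 5.44 x 10^-6/K

5.44 x 10^-6/K


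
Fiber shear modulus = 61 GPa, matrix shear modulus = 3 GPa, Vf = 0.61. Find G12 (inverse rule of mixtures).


1/G12 = Vf/Gf + (1-Vf)/Gm = 0.61/61 + 0.39/3
G12 = 7.14 GPa

7.14 GPa


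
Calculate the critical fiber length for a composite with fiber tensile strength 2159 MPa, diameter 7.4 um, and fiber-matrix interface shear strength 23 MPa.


Lc = sigma_f * d / (2 * tau_i) = 2159 * 7.4 / (2 * 23) = 347.3 um

347.3 um


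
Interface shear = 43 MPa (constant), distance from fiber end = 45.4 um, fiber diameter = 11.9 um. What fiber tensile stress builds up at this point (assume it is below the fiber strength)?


Force balance: sigma_f * (pi*d^2/4) = tau * (pi*d) * x  ->  sigma_f = 4 * tau * x / d
sigma_f = 4 * 43 * 45.4 / 11.9 = 656.2 MPa

656.2 MPa


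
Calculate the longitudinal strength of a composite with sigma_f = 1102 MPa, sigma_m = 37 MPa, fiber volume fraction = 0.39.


sigma_1 = sigma_f*Vf + sigma_m*(1-Vf) = 1102*0.39 + 37*0.61 = 452.4 MPa

452.4 MPa


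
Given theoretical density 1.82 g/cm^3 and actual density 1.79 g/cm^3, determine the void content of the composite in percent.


Void% = (rho_theo - rho_actual)/rho_theo * 100 = (1.82 - 1.79)/1.82 * 100 = 1.65%

1.65%


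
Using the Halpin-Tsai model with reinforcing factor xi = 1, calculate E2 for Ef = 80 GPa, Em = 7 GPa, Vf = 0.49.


eta = (Ef/Em - 1)/(Ef/Em + xi) = (11.4286 - 1)/(11.4286 + 1) = 0.8391
E2 = Em*(1+xi*eta*Vf)/(1-eta*Vf) = 16.78 GPa

16.78 GPa


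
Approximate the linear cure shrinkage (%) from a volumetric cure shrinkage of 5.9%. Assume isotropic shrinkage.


Linear shrinkage ≈ vol_shrink/3 = 5.9/3 = 1.967%

1.967%


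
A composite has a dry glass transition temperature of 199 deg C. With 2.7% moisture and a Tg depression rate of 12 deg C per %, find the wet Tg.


Tg_wet = Tg_dry - k*moisture = 199 - 12*2.7 = 166.6 deg C

166.6 deg C


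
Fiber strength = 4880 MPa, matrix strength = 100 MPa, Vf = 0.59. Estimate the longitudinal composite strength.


sigma_1 = sigma_f*Vf + sigma_m*(1-Vf) = 4880*0.59 + 100*0.41 = 2920.2 MPa

2920.2 MPa


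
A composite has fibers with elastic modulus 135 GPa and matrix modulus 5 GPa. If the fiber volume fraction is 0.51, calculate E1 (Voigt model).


E1 = Ef*Vf + Em*(1-Vf) = 135*0.51 + 5*0.49 = 71.3 GPa

71.3 GPa


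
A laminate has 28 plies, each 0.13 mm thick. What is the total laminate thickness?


h = n * t_ply = 28 * 0.13 = 3.64 mm

3.64 mm


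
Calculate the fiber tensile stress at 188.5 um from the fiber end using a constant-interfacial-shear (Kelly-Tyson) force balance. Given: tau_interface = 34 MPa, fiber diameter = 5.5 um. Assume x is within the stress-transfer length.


Force balance: sigma_f * (pi*d^2/4) = tau * (pi*d) * x  ->  sigma_f = 4 * tau * x / d
sigma_f = 4 * 34 * 188.5 / 5.5 = 4661.1 MPa

4661.1 MPa


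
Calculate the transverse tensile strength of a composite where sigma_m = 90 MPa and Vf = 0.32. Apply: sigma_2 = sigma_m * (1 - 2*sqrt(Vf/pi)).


factor = 1 - 2*sqrt(0.32/pi) = 0.3617
sigma_2 = 90 * 0.3617 = 32.55 MPa

32.55 MPa


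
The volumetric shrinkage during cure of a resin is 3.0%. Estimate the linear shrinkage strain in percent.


Linear shrinkage ≈ vol_shrink/3 = 3.0/3 = 1.0%

1.0%


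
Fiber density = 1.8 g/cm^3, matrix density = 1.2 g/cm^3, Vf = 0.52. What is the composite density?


rho_c = rho_f*Vf + rho_m*(1-Vf) = 1.8*0.52 + 1.2*0.48 = 1.512 g/cm^3

1.512 g/cm^3


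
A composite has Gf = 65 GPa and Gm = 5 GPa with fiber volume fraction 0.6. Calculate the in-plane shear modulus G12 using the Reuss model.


1/G12 = Vf/Gf + (1-Vf)/Gm = 0.6/65 + 0.4/5
G12 = 11.21 GPa

11.21 GPa


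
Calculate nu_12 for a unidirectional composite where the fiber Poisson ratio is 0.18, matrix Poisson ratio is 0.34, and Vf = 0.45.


nu_12 = nu_f*Vf + nu_m*(1-Vf) = 0.18*0.45 + 0.34*0.55 = 0.268

0.268


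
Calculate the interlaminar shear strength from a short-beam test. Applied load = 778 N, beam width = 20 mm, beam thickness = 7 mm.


ILSS = 3F/(4bh) = 3*778/(4*20*7) = 4.17 MPa

4.17 MPa


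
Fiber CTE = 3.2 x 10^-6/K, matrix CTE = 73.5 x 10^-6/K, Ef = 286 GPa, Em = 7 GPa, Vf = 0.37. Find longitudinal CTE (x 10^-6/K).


E1 = Ef*Vf + Em*(1-Vf) = 110.23
alpha_1 = (alpha_f*Ef*Vf + alpha_m*Em*(1-Vf))/E1 = 6.01 x 10^-6/K

6.01 x 10^-6/K


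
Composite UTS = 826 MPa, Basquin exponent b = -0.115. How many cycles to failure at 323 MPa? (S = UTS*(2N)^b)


N = 0.5 * (S/UTS)^(1/b) = 0.5 * (323/826)^(1/-0.115) = 1757.3632 cycles

1757.3632 cycles


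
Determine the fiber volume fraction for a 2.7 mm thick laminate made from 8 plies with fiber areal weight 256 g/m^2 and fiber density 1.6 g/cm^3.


Vf = n * FAW / (rho_f * h * 1000) = 8 * 256 / (1.6 * 2.7 * 1000) = 0.4741

0.4741


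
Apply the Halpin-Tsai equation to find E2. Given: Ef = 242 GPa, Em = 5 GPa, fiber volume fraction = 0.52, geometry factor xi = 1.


eta = (Ef/Em - 1)/(Ef/Em + xi) = (48.4 - 1)/(48.4 + 1) = 0.9595
E2 = Em*(1+xi*eta*Vf)/(1-eta*Vf) = 14.96 GPa

14.96 GPa


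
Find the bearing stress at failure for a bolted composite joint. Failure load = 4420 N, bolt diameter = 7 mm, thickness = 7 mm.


sigma_br = F/(d*h) = 4420/(7*7) = 90.2 MPa

90.2 MPa


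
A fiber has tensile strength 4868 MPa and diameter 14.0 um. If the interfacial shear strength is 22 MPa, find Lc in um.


Lc = sigma_f * d / (2 * tau_i) = 4868 * 14.0 / (2 * 22) = 1548.9 um

1548.9 um


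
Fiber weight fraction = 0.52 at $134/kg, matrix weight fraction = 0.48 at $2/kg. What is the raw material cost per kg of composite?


Cost = cost_f*Wf + cost_m*Wm = 134*0.52 + 2*0.48 = $70.64/kg

$70.64/kg


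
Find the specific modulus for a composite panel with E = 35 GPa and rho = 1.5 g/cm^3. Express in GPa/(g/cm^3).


Specific stiffness = E/rho = 35/1.5 = 23.3 GPa/(g/cm^3)

23.3 GPa/(g/cm^3)


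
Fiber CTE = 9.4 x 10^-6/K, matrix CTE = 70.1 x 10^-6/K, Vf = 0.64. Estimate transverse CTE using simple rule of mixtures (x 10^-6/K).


alpha_2 = alpha_f*Vf + alpha_m*(1-Vf) = 9.4*0.64 + 70.1*0.36 = 31.3 x 10^-6/K

31.3 x 10^-6/K


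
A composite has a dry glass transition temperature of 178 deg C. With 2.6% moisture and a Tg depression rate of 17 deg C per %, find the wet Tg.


Tg_wet = Tg_dry - k*moisture = 178 - 17*2.6 = 133.8 deg C

133.8 deg C


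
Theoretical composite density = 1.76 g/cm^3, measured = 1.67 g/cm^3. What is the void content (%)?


Void% = (rho_theo - rho_actual)/rho_theo * 100 = (1.76 - 1.67)/1.76 * 100 = 5.11%

5.11%


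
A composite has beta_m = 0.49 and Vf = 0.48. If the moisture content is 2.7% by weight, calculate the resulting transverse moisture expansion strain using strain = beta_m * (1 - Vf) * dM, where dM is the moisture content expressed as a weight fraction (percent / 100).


dM = 2.7/100 = 0.027
strain = beta_m * (1-Vf) * dM = 0.49 * 0.52 * 0.027 = 0.0068796

0.0068796


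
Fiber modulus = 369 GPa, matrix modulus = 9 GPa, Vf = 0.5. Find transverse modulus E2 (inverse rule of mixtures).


1/E2 = Vf/Ef + (1-Vf)/Em = 0.5/369 + 0.5/9
E2 = 17.57 GPa

17.57 GPa


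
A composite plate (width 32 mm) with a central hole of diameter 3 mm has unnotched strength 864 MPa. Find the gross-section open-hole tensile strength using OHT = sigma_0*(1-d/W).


OHT = sigma_0*(1-d/W) = 864*(1-3/32) = 783.0 MPa

783.0 MPa


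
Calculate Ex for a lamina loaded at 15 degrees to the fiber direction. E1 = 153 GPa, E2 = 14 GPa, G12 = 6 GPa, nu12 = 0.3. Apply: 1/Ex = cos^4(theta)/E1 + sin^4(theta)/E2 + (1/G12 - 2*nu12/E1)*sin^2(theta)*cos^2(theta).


cos^4(15) = 0.870513, sin^4(15) = 0.004487, sin^2(15)*cos^2(15) = 0.0625
1/G12 - 2*nu12/E1 = 1/6 - 2*0.3/153 = 0.162745 GPa^-1
1/Ex = 0.870513/153 + 0.004487/14 + 0.162745*0.0625 = 0.0161817 GPa^-1
Ex = 61.8 GPa

61.8 GPa


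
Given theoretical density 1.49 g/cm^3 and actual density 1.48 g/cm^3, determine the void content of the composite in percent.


Void% = (rho_theo - rho_actual)/rho_theo * 100 = (1.49 - 1.48)/1.49 * 100 = 0.67%

0.67%


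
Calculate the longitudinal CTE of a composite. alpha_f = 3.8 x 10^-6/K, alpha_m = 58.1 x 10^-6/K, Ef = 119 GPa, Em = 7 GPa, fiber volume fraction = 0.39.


E1 = Ef*Vf + Em*(1-Vf) = 50.68
alpha_1 = (alpha_f*Ef*Vf + alpha_m*Em*(1-Vf))/E1 = 8.38 x 10^-6/K

8.38 x 10^-6/K


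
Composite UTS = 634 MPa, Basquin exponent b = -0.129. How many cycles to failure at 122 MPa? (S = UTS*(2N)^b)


N = 0.5 * (S/UTS)^(1/b) = 0.5 * (122/634)^(1/-0.129) = 176709.5975 cycles

176709.5975 cycles


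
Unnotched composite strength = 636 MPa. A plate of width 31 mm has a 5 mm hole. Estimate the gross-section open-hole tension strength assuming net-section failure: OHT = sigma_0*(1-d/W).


OHT = sigma_0*(1-d/W) = 636*(1-5/31) = 533.4 MPa

533.4 MPa


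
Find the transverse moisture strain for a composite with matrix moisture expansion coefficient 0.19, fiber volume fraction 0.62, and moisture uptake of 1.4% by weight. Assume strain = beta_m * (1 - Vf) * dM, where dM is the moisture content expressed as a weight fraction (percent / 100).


dM = 1.4/100 = 0.014
strain = beta_m * (1-Vf) * dM = 0.19 * 0.38 * 0.014 = 0.0010108

0.0010108


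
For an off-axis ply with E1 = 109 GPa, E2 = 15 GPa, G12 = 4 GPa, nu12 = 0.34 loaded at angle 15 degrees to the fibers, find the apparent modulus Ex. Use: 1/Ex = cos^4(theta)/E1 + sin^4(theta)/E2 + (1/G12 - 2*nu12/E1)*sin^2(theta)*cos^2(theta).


cos^4(15) = 0.870513, sin^4(15) = 0.004487, sin^2(15)*cos^2(15) = 0.0625
1/G12 - 2*nu12/E1 = 1/4 - 2*0.34/109 = 0.243761 GPa^-1
1/Ex = 0.870513/109 + 0.004487/15 + 0.243761*0.0625 = 0.0235206 GPa^-1
Ex = 42.52 GPa

42.52 GPa


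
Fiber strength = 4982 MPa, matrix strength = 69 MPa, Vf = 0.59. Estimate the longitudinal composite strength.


sigma_1 = sigma_f*Vf + sigma_m*(1-Vf) = 4982*0.59 + 69*0.41 = 2967.7 MPa

2967.7 MPa


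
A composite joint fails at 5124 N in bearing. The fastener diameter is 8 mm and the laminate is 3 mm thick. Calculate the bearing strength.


sigma_br = F/(d*h) = 5124/(8*3) = 213.5 MPa

213.5 MPa


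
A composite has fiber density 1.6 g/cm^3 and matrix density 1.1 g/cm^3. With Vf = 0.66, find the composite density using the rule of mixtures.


rho_c = rho_f*Vf + rho_m*(1-Vf) = 1.6*0.66 + 1.1*0.34 = 1.43 g/cm^3

1.43 g/cm^3


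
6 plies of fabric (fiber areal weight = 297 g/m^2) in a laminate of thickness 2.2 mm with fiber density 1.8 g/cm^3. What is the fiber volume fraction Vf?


Vf = n * FAW / (rho_f * h * 1000) = 6 * 297 / (1.8 * 2.2 * 1000) = 0.45

0.45


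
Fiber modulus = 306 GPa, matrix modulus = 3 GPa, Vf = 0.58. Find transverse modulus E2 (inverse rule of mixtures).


1/E2 = Vf/Ef + (1-Vf)/Em = 0.58/306 + 0.42/3
E2 = 7.05 GPa

7.05 GPa


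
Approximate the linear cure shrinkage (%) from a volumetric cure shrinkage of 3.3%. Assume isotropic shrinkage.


Linear shrinkage ≈ vol_shrink/3 = 3.3/3 = 1.1%

1.1%


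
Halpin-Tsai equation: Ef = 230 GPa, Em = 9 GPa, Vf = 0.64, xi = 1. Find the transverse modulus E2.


eta = (Ef/Em - 1)/(Ef/Em + xi) = (25.5556 - 1)/(25.5556 + 1) = 0.9247
E2 = Em*(1+xi*eta*Vf)/(1-eta*Vf) = 35.1 GPa

35.1 GPa


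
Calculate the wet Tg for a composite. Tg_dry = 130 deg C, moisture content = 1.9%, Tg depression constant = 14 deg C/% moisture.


Tg_wet = Tg_dry - k*moisture = 130 - 14*1.9 = 103.4 deg C

103.4 deg C


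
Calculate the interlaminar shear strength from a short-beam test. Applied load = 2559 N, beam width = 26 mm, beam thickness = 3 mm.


ILSS = 3F/(4bh) = 3*2559/(4*26*3) = 24.61 MPa

24.61 MPa


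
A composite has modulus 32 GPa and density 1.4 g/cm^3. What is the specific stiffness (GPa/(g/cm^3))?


Specific stiffness = E/rho = 32/1.4 = 22.9 GPa/(g/cm^3)

22.9 GPa/(g/cm^3)


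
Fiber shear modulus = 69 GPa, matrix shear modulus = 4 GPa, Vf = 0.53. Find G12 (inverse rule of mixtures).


1/G12 = Vf/Gf + (1-Vf)/Gm = 0.53/69 + 0.47/4
G12 = 7.99 GPa

7.99 GPa


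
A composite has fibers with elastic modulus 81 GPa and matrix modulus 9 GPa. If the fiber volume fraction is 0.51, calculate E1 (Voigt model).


E1 = Ef*Vf + Em*(1-Vf) = 81*0.51 + 9*0.49 = 45.72 GPa

45.72 GPa


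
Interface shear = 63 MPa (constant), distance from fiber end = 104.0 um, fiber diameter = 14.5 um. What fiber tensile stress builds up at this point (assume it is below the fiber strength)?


Force balance: sigma_f * (pi*d^2/4) = tau * (pi*d) * x  ->  sigma_f = 4 * tau * x / d
sigma_f = 4 * 63 * 104.0 / 14.5 = 1807.4 MPa

1807.4 MPa


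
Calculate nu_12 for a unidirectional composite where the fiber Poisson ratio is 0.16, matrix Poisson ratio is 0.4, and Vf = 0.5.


nu_12 = nu_f*Vf + nu_m*(1-Vf) = 0.16*0.5 + 0.4*0.5 = 0.28

0.28


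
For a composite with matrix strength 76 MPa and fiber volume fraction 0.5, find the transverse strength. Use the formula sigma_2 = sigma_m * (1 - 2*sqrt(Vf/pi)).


factor = 1 - 2*sqrt(0.5/pi) = 0.2021
sigma_2 = 76 * 0.2021 = 15.36 MPa

15.36 MPa


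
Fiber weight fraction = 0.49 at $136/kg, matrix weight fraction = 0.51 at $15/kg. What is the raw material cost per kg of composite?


Cost = cost_f*Wf + cost_m*Wm = 136*0.49 + 15*0.51 = $74.29/kg

$74.29/kg


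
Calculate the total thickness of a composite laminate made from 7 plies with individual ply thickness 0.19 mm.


h = n * t_ply = 7 * 0.19 = 1.33 mm

1.33 mm


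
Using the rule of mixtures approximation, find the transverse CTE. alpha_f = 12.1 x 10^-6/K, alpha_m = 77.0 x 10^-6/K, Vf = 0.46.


alpha_2 = alpha_f*Vf + alpha_m*(1-Vf) = 12.1*0.46 + 77.0*0.54 = 47.1 x 10^-6/K

47.1 x 10^-6/K


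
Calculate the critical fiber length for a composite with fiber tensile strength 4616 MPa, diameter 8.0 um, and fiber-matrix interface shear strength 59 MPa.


Lc = sigma_f * d / (2 * tau_i) = 4616 * 8.0 / (2 * 59) = 312.9 um

312.9 um


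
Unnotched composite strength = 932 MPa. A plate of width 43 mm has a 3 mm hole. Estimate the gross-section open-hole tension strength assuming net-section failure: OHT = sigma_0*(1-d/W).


OHT = sigma_0*(1-d/W) = 932*(1-3/43) = 867.0 MPa

867.0 MPa


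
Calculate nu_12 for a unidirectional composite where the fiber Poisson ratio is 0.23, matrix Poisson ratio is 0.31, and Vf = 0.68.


nu_12 = nu_f*Vf + nu_m*(1-Vf) = 0.23*0.68 + 0.31*0.32 = 0.2556

0.2556


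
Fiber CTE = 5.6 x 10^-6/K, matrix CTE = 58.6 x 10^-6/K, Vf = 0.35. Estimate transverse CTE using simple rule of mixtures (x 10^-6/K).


alpha_2 = alpha_f*Vf + alpha_m*(1-Vf) = 5.6*0.35 + 58.6*0.65 = 40.1 x 10^-6/K

40.1 x 10^-6/K


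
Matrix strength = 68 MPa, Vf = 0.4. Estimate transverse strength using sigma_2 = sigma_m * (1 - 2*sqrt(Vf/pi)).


factor = 1 - 2*sqrt(0.4/pi) = 0.2864
sigma_2 = 68 * 0.2864 = 19.47 MPa

19.47 MPa


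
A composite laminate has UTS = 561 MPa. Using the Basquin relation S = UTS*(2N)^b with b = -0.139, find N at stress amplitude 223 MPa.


N = 0.5 * (S/UTS)^(1/b) = 0.5 * (223/561)^(1/-0.139) = 381.4184 cycles

381.4184 cycles


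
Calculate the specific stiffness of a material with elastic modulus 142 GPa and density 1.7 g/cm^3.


Specific stiffness = E/rho = 142/1.7 = 83.5 GPa/(g/cm^3)

83.5 GPa/(g/cm^3)


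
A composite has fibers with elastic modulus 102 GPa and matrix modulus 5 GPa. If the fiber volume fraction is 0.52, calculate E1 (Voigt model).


E1 = Ef*Vf + Em*(1-Vf) = 102*0.52 + 5*0.48 = 55.44 GPa

55.44 GPa


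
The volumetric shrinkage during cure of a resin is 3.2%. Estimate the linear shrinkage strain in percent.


Linear shrinkage ≈ vol_shrink/3 = 3.2/3 = 1.067%

1.067%


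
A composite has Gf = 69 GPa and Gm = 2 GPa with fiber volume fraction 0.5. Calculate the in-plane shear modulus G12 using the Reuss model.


1/G12 = Vf/Gf + (1-Vf)/Gm = 0.5/69 + 0.5/2
G12 = 3.89 GPa

3.89 GPa


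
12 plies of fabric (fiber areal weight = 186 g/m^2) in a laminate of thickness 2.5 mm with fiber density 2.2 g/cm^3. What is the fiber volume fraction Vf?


Vf = n * FAW / (rho_f * h * 1000) = 12 * 186 / (2.2 * 2.5 * 1000) = 0.4058

0.4058


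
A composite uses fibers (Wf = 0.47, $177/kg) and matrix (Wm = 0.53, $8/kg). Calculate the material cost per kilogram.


Cost = cost_f*Wf + cost_m*Wm = 177*0.47 + 8*0.53 = $87.43/kg

$87.43/kg


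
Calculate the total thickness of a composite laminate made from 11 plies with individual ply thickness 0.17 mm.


h = n * t_ply = 11 * 0.17 = 1.87 mm

1.87 mm


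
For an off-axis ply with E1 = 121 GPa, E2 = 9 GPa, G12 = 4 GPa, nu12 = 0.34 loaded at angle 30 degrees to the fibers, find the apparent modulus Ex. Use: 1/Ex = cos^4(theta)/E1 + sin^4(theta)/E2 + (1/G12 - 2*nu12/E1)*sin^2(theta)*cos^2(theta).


cos^4(30) = 0.5625, sin^4(30) = 0.0625, sin^2(30)*cos^2(30) = 0.1875
1/G12 - 2*nu12/E1 = 1/4 - 2*0.34/121 = 0.24438 GPa^-1
1/Ex = 0.5625/121 + 0.0625/9 + 0.24438*0.1875 = 0.0574145 GPa^-1
Ex = 17.42 GPa

17.42 GPa


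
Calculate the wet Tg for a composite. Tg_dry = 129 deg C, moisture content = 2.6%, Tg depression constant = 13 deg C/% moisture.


Tg_wet = Tg_dry - k*moisture = 129 - 13*2.6 = 95.2 deg C

95.2 deg C


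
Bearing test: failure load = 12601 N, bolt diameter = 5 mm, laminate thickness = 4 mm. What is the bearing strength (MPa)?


sigma_br = F/(d*h) = 12601/(5*4) = 630.1 MPa

630.1 MPa


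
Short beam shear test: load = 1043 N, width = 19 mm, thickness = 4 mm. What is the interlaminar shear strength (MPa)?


ILSS = 3F/(4bh) = 3*1043/(4*19*4) = 10.29 MPa

10.29 MPa


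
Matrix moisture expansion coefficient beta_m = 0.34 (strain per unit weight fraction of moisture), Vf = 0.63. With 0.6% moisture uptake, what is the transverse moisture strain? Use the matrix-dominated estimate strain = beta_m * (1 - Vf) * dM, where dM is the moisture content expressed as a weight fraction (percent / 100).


dM = 0.6/100 = 0.006
strain = beta_m * (1-Vf) * dM = 0.34 * 0.37 * 0.006 = 0.0007548

0.0007548


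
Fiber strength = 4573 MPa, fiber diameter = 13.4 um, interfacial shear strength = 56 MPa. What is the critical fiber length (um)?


Lc = sigma_f * d / (2 * tau_i) = 4573 * 13.4 / (2 * 56) = 547.1 um

547.1 um


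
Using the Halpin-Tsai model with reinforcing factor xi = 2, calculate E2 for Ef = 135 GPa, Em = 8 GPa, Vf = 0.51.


eta = (Ef/Em - 1)/(Ef/Em + xi) = (16.875 - 1)/(16.875 + 2) = 0.8411
E2 = Em*(1+xi*eta*Vf)/(1-eta*Vf) = 26.03 GPa

26.03 GPa


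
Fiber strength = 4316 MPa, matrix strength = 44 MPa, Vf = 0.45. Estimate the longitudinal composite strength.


sigma_1 = sigma_f*Vf + sigma_m*(1-Vf) = 4316*0.45 + 44*0.55 = 1966.4 MPa

1966.4 MPa


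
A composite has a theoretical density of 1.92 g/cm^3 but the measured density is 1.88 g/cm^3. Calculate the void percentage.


Void% = (rho_theo - rho_actual)/rho_theo * 100 = (1.92 - 1.88)/1.92 * 100 = 2.08%

2.08%


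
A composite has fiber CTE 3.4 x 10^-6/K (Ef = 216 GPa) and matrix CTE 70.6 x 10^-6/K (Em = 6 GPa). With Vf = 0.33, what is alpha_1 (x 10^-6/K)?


E1 = Ef*Vf + Em*(1-Vf) = 75.3
alpha_1 = (alpha_f*Ef*Vf + alpha_m*Em*(1-Vf))/E1 = 6.99 x 10^-6/K

6.99 x 10^-6/K


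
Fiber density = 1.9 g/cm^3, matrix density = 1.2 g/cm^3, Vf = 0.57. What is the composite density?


rho_c = rho_f*Vf + rho_m*(1-Vf) = 1.9*0.57 + 1.2*0.43 = 1.599 g/cm^3

1.599 g/cm^3


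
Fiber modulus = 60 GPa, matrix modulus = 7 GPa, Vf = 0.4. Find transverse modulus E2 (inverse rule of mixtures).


1/E2 = Vf/Ef + (1-Vf)/Em = 0.4/60 + 0.6/7
E2 = 10.82 GPa

10.82 GPa


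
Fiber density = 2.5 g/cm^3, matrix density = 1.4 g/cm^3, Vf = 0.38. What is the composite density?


rho_c = rho_f*Vf + rho_m*(1-Vf) = 2.5*0.38 + 1.4*0.62 = 1.818 g/cm^3

1.818 g/cm^3


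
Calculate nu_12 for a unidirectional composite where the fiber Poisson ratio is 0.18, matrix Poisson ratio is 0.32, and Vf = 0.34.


nu_12 = nu_f*Vf + nu_m*(1-Vf) = 0.18*0.34 + 0.32*0.66 = 0.2724

0.2724


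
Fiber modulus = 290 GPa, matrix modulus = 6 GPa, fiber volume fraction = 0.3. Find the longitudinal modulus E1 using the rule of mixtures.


E1 = Ef*Vf + Em*(1-Vf) = 290*0.3 + 6*0.7 = 91.2 GPa

91.2 GPa


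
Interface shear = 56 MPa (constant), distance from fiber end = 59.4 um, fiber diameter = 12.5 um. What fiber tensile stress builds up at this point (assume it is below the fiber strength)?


Force balance: sigma_f * (pi*d^2/4) = tau * (pi*d) * x  ->  sigma_f = 4 * tau * x / d
sigma_f = 4 * 56 * 59.4 / 12.5 = 1064.4 MPa

1064.4 MPa


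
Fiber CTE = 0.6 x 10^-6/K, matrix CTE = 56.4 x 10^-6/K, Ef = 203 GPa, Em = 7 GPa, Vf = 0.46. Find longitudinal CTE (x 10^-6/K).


E1 = Ef*Vf + Em*(1-Vf) = 97.16
alpha_1 = (alpha_f*Ef*Vf + alpha_m*Em*(1-Vf))/E1 = 2.77 x 10^-6/K

2.77 x 10^-6/K


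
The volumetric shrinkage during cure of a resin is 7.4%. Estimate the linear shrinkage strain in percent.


Linear shrinkage ≈ vol_shrink/3 = 7.4/3 = 2.467%

2.467%


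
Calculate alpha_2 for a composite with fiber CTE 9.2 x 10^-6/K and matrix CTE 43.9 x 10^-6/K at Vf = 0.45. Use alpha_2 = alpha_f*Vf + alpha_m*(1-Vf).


alpha_2 = alpha_f*Vf + alpha_m*(1-Vf) = 9.2*0.45 + 43.9*0.55 = 28.3 x 10^-6/K

28.3 x 10^-6/K


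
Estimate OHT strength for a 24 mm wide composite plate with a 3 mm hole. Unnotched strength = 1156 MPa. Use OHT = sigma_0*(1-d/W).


OHT = sigma_0*(1-d/W) = 1156*(1-3/24) = 1011.5 MPa

1011.5 MPa


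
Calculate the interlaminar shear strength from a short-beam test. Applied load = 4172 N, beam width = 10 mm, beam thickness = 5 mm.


ILSS = 3F/(4bh) = 3*4172/(4*10*5) = 62.58 MPa

62.58 MPa


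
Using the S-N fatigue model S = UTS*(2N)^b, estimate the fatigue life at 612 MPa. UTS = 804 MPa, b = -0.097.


N = 0.5 * (S/UTS)^(1/b) = 0.5 * (612/804)^(1/-0.097) = 8.3304 cycles

8.3304 cycles


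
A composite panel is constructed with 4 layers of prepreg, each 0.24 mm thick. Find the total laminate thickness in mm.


h = n * t_ply = 4 * 0.24 = 0.96 mm

0.96 mm


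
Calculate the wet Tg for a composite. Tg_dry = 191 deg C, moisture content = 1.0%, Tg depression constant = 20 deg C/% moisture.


Tg_wet = Tg_dry - k*moisture = 191 - 20*1.0 = 171.0 deg C

171.0 deg C


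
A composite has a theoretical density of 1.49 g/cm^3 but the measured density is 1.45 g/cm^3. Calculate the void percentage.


Void% = (rho_theo - rho_actual)/rho_theo * 100 = (1.49 - 1.45)/1.49 * 100 = 2.68%

2.68%


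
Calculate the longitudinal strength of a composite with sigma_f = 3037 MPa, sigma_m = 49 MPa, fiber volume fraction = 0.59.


sigma_1 = sigma_f*Vf + sigma_m*(1-Vf) = 3037*0.59 + 49*0.41 = 1811.9 MPa

1811.9 MPa


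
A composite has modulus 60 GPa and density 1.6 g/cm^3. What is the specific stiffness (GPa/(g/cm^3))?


Specific stiffness = E/rho = 60/1.6 = 37.5 GPa/(g/cm^3)

37.5 GPa/(g/cm^3)


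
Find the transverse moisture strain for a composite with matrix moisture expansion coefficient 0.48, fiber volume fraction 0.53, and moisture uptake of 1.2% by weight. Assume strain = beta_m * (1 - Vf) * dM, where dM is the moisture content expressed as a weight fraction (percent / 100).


dM = 1.2/100 = 0.012
strain = beta_m * (1-Vf) * dM = 0.48 * 0.47 * 0.012 = 0.0027072

0.0027072


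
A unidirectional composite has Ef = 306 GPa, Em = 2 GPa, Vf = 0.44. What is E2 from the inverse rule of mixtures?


1/E2 = Vf/Ef + (1-Vf)/Em = 0.44/306 + 0.56/2
E2 = 3.55 GPa

3.55 GPa


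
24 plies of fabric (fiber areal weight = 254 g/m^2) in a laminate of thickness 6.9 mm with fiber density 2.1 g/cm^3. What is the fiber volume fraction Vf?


Vf = n * FAW / (rho_f * h * 1000) = 24 * 254 / (2.1 * 6.9 * 1000) = 0.4207

0.4207


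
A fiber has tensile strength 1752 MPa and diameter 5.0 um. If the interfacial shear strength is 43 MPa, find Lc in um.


Lc = sigma_f * d / (2 * tau_i) = 1752 * 5.0 / (2 * 43) = 101.9 um

101.9 um


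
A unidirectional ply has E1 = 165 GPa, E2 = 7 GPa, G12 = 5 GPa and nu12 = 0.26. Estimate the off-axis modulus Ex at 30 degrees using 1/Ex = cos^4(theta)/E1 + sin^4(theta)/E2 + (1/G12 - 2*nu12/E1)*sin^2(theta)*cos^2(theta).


cos^4(30) = 0.5625, sin^4(30) = 0.0625, sin^2(30)*cos^2(30) = 0.1875
1/G12 - 2*nu12/E1 = 1/5 - 2*0.26/165 = 0.196848 GPa^-1
1/Ex = 0.5625/165 + 0.0625/7 + 0.196848*0.1875 = 0.0492468 GPa^-1
Ex = 20.31 GPa

20.31 GPa
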